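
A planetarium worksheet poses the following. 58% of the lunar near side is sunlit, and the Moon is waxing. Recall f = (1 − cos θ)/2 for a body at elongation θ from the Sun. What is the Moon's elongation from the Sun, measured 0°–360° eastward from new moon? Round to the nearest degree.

99°

Invert f = (1 − cos θ)/2 to get cos θ = 1 − 2(0.58) = -0.160, hence θ₀ = arccos -0.160 = 99.2°.
The Moon is waxing (0°–180°), so θ = 99.2° directly.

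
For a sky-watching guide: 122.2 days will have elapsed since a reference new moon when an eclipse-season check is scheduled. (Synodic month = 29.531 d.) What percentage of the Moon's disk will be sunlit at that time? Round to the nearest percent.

Reduce mod P: 122.2 − 4×29.531 = 4.08 d into the current lunation.
The Moon has covered 4.08/29.531 of its cycle, so θ ≈ 360° × 4.08/29.531 = 49.7°.
With cos θ = 0.647, the lit fraction is (1 − 0.647)/2 ≈ 0.177, so 18%.

18%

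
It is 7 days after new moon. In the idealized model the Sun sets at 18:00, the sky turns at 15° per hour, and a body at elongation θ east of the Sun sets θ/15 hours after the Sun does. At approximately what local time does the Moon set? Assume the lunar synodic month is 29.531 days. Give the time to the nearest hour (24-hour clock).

Elongation θ = 360° × 7/29.531 ≈ 85.3°.
The Moon trails the Sun by θ/15 = 85.3/15 ≈ 5.69 hours.
18:00 + 5.69 h ≈ 23:41 → 00:00 to the nearest hour.

00:00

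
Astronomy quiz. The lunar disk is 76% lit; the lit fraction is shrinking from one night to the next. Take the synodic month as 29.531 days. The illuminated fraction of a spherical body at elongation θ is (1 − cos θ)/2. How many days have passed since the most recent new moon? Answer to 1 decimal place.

Invert f = (1 − cos θ)/2 to get cos θ = 1 − 2(0.76) = -0.520, hence θ₀ = arccos -0.520 = 121.3°.
A waning Moon lies in 180°–360°, so θ = 360° − 121.3° = 238.7°.
At 360°/29.531 d per day, 238.7° corresponds to 19.58 days.

19.6 days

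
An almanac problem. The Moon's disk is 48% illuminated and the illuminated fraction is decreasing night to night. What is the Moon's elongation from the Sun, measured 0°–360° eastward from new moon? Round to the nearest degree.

272°

From f = (1 − cos θ)/2: cos θ = 1 − 2×0.48 = 0.040; arccos → 87.7°.
Since the Moon is past full (waning), take the reflex angle: θ = 360° − 87.7° = 272.3°.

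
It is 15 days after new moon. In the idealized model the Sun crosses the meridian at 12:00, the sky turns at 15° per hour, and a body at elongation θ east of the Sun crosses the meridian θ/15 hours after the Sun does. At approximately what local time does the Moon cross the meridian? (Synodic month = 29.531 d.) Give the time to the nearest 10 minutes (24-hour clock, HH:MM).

00:10

Elongation θ = 360° × 15/29.531 ≈ 182.9°.
The Moon trails the Sun by θ/15 = 182.9/15 ≈ 12.19 hours.
12:00 + 12.191 h ≈ 00:11 → 00:10 to the nearest ten minutes.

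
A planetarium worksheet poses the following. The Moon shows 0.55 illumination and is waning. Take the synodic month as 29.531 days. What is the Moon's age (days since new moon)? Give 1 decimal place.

From f = (1 − cos θ)/2: cos θ = 1 − 2×0.55 = -0.100; arccos → 95.7°.
Since the Moon is past full (waning), take the reflex angle: θ = 360° − 95.7° = 264.3°.
At 360°/29.531 d per day, 264.3° corresponds to 21.68 days.

21.7 days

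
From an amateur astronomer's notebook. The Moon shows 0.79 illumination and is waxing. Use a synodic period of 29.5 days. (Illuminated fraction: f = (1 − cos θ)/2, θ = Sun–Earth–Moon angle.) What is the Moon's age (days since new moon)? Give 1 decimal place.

Invert f = (1 − cos θ)/2 to get cos θ = 1 − 2(0.79) = -0.580, hence θ₀ = arccos -0.580 = 125.5°.
Waxing ⇒ before full, so θ = 125.5°.
At 360°/29.5 d per day, 125.5° corresponds to 10.28 days.

10.3 days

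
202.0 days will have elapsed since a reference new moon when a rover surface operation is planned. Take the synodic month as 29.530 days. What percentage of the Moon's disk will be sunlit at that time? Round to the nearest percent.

23%

Reduce mod P: 202.0 − 6×29.530 = 24.82 d into the current lunation.
The Moon has covered 24.82/29.530 of its cycle, so θ ≈ 360° × 24.82/29.530 = 302.6°.
cos 302.6° = 0.538, so f = (1 − 0.538)/2 = 0.231, so 23%.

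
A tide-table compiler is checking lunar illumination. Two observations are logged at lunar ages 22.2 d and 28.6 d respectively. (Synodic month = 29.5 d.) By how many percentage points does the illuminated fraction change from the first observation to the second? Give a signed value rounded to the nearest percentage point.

-48 pp

θ₁ = 360° × 22.2/29.5 = 270.9°, f₁ = (1 − cos θ₁)/2 = 0.492.
θ₂ = 360° × 28.6/29.5 = 349.0°, f₂ = (1 − cos θ₂)/2 = 0.009.
Change = f₂ − f₁ = -0.483 → -48 percentage points.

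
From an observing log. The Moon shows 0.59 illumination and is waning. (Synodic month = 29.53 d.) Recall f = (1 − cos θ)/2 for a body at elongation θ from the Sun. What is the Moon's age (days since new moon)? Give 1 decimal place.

Invert f = (1 − cos θ)/2 to get cos θ = 1 − 2(0.59) = -0.180, hence θ₀ = arccos -0.180 = 100.4°.
A waning Moon lies in 180°–360°, so θ = 360° − 100.4° = 259.6°.
Age = 29.53 × 259.6°/360° ≈ 21.30 days.

21.3 days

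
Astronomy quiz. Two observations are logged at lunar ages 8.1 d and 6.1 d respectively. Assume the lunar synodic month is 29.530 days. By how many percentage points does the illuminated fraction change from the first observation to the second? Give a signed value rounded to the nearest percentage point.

-21 percentage points

θ₁ = 360° × 8.1/29.530 = 98.7°, f₁ = (1 − cos θ₁)/2 = 0.576.
θ₂ = 360° × 6.1/29.530 = 74.4°, f₂ = (1 − cos θ₂)/2 = 0.365.
Change = f₂ − f₁ = -0.211 → -21 percentage points.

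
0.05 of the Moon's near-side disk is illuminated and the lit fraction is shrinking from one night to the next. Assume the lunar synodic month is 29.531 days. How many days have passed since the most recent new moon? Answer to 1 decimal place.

27.4 days

cos θ = 1 − 2f = 0.900, giving a principal value of 25.8°.
A waning Moon lies in 180°–360°, so θ = 360° − 25.8° = 334.2°.
Age = 29.531 × 334.2°/360° ≈ 27.41 days.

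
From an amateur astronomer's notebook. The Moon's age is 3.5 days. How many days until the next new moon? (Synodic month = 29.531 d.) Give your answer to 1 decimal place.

26.0 days

The next new moon completes the synodic month: 29.531 − 3.5 = 26.031 days.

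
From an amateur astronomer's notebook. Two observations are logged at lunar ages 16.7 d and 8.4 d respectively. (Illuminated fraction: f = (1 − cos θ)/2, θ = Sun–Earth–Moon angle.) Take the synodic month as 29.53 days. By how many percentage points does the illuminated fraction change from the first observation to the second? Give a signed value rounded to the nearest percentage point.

θ₁ = 360° × 16.7/29.53 = 203.6°, f₁ = (1 − cos θ₁)/2 = 0.958.
θ₂ = 360° × 8.4/29.53 = 102.4°, f₂ = (1 − cos θ₂)/2 = 0.607.
Change = f₂ − f₁ = -0.351 → -35 percentage points.

-35 percentage points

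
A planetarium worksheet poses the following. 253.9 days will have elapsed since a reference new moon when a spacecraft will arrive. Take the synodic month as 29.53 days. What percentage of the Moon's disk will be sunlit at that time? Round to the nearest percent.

91%

Reduce mod P: 253.9 − 8×29.53 = 17.66 d into the current lunation.
Phase angle: θ = 360°·(17.66 d)/(29.53 d) = 215.3°.
Illuminated fraction = (1 − cos 215.3°)/2 = (1 − (-0.816))/2 ≈ 0.908, so 91%.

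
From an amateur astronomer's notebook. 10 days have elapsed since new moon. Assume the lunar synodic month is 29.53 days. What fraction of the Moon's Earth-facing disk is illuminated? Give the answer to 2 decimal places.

Phase angle: θ = 360°·(10 d)/(29.53 d) = 121.9°.
With cos θ = (-0.529), the lit fraction is (1 − (-0.529))/2 ≈ 0.764.

0.76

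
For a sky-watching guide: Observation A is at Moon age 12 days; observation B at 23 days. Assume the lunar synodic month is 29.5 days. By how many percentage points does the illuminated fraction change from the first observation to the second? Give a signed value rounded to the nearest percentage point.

θ₁ = 360° × 12/29.5 = 146.4°, f₁ = (1 − cos θ₁)/2 = 0.917.
θ₂ = 360° × 23/29.5 = 280.7°, f₂ = (1 − cos θ₂)/2 = 0.407.
Change = f₂ − f₁ = -0.509 → -51 percentage points.

-51 percentage points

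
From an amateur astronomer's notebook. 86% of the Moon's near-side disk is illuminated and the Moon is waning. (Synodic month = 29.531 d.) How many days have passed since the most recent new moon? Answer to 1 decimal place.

18.4 days

cos θ = 1 − 2f = -0.720, giving a principal value of 136.1°.
Since the Moon is past full (waning), take the reflex angle: θ = 360° − 136.1° = 223.9°.
That fraction of the synodic month is 223.9/360 × 29.531 d ≈ 18.37 d.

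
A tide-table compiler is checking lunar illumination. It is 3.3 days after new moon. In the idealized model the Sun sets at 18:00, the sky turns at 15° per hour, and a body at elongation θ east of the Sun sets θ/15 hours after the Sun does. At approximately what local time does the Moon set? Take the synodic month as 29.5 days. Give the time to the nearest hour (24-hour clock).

Phase angle: θ = 360°·(3.3 d)/(29.5 d) = 40.3°.
At 15° of sky rotation per hour, 40.3° corresponds to a 2.68 h lag.
18:00 + 2.68 h ≈ 20:41 → 21:00 to the nearest hour.

21:00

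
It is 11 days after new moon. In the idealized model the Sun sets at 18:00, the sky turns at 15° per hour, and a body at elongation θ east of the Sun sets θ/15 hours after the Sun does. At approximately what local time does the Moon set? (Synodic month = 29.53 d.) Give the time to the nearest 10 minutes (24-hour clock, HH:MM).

The Moon has covered 11/29.53 of its cycle, so θ ≈ 360° × 11/29.53 = 134.1°.
The Moon trails the Sun by θ/15 = 134.1/15 ≈ 8.94 hours.
18:00 + 8.940 h ≈ 02:56 → 03:00 to the nearest ten minutes.

03:00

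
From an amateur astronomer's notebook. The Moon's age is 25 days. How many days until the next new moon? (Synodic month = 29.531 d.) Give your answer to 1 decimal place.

4.5 days

The next new moon completes the synodic month: 29.531 − 25 = 4.531 days.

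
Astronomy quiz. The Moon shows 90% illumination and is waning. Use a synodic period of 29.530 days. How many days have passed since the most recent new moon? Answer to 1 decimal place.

17.8 days

cos θ = 1 − 2f = -0.800, giving a principal value of 143.1°.
Waning ⇒ past full, so θ = 360° − 143.1° = 216.9°.
Age = 29.530 × 216.9°/360° ≈ 17.79 days.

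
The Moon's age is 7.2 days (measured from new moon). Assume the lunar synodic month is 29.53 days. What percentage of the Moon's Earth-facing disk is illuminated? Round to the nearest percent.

Elongation θ = 360° × 7.2/29.53 ≈ 87.8°.
cos 87.8° = 0.039, so f = (1 − 0.039)/2 = 0.481, so 48%.

48%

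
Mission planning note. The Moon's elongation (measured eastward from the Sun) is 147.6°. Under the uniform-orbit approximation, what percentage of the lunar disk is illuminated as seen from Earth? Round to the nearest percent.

92%

f = (1 − cos 147.6°)/2 = (1 − (-0.844))/2 ≈ 0.922, i.e. 92%.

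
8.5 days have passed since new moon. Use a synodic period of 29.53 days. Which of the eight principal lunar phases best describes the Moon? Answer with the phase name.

θ ≈ 360° × 8.5/29.53 = 104°, which falls in the first quarter sector.

first quarter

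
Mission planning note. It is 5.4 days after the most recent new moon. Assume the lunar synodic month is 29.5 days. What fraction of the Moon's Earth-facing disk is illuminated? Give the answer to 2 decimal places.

Elongation θ = 360° × 5.4/29.5 ≈ 65.9°.
With cos θ = 0.408, the lit fraction is (1 − 0.408)/2 ≈ 0.296.

0.30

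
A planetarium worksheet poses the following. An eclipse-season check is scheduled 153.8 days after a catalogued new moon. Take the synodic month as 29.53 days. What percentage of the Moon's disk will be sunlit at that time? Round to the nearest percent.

37%

Reduce mod P: 153.8 − 5×29.53 = 6.15 d into the current lunation.
Elongation θ = 360° × 6.15/29.53 ≈ 75.0°.
With cos θ = 0.259, the lit fraction is (1 − 0.259)/2 ≈ 0.370, so 37%.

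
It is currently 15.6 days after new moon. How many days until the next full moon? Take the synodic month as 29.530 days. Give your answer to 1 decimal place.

28.7 days

Full moon is 0.5 of the way through the cycle: age 0.5 × 29.530 = 14.765 d.
Already past this cycle's full moon; the next is at 14.765 + 29.530 = 44.295 d, so 44.295 − 15.6 = 28.695 days.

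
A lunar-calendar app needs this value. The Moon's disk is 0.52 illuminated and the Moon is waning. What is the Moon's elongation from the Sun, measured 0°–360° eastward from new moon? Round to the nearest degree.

268°

From f = (1 − cos θ)/2: cos θ = 1 − 2×0.52 = -0.040; arccos → 92.3°.
Since the Moon is past full (waning), take the reflex angle: θ = 360° − 92.3° = 267.7°.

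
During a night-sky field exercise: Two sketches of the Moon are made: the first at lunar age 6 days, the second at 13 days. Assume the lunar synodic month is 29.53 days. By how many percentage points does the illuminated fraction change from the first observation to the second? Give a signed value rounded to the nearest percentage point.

First observation: θ = 360°·6/29.53 = 73.1°, so f = 0.355.
Second observation: θ = 158.5°, f = 0.965.
Δf = 0.965 − 0.355 = +0.610, i.e. +61 pp.

+61 pp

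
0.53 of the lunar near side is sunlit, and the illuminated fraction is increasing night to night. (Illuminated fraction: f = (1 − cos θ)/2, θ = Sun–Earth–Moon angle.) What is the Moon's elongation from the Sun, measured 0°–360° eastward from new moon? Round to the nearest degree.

93°

Invert f = (1 − cos θ)/2 to get cos θ = 1 − 2(0.53) = -0.060, hence θ₀ = arccos -0.060 = 93.4°.
The Moon is waxing (0°–180°), so θ = 93.4° directly.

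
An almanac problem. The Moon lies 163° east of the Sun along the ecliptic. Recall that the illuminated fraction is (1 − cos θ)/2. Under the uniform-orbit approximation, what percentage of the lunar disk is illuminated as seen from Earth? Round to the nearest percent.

98%

f = (1 − cos 163°)/2 = (1 − (-0.956))/2 ≈ 0.978, i.e. 98%.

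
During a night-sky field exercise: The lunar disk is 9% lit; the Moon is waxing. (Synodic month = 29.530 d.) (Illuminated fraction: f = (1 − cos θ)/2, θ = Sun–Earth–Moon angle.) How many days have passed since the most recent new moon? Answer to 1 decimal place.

2.9 days

From f = (1 − cos θ)/2: cos θ = 1 − 2×0.09 = 0.820; arccos → 34.9°.
Waxing ⇒ before full, so θ = 34.9°.
At 360°/29.530 d per day, 34.9° corresponds to 2.86 days.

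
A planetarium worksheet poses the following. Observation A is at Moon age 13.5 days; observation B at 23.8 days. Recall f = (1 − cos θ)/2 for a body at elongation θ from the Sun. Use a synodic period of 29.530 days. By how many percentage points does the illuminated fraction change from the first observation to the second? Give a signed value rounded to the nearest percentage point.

First observation: θ = 360°·13.5/29.530 = 164.6°, so f = 0.982.
Second observation: θ = 290.1°, f = 0.328.
Δf = 0.328 − 0.982 = -0.654, i.e. -65 pp.

-65 pp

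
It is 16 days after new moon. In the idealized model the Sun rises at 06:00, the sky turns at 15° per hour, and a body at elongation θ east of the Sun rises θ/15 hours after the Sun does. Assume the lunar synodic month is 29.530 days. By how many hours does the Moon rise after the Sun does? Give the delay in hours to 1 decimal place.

13.0 h

Elongation θ = 360° × 16/29.530 ≈ 195.1°.
The Moon trails the Sun by θ/15 = 195.1/15 ≈ 13.00 hours.
So the Moon rises 13.00 h after the Sun.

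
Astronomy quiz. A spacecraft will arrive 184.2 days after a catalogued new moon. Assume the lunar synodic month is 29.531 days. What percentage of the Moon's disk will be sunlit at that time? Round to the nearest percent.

Reduce mod P: 184.2 − 6×29.531 = 7.01 d into the current lunation.
The Moon has covered 7.01/29.531 of its cycle, so θ ≈ 360° × 7.01/29.531 = 85.5°.
Illuminated fraction = (1 − cos 85.5°)/2 = (1 − 0.078)/2 ≈ 0.461, so 46%.

46%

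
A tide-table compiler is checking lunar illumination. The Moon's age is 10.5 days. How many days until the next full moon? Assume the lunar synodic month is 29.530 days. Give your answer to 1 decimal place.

4.3 days

Full moon occurs at elongation 180°, i.e. at age 29.530 × 180/360 = 14.765 d.
That is 14.765 − 10.5 = 4.265 days ahead.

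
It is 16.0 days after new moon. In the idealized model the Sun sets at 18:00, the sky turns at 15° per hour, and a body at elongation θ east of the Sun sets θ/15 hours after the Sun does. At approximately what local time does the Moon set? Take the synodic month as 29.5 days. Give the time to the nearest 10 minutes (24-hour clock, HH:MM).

07:00

Elongation θ = 360° × 16.0/29.5 ≈ 195.3°.
Delay after the Sun = 195.3° / (15°/h) ≈ 13.02 h.
18:00 + 13.017 h ≈ 07:01 → 07:00 to the nearest ten minutes.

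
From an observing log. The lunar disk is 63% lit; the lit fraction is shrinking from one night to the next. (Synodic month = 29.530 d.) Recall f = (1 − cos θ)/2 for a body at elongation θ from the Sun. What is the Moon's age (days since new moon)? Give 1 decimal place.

Invert f = (1 − cos θ)/2 to get cos θ = 1 − 2(0.63) = -0.260, hence θ₀ = arccos -0.260 = 105.1°.
Waning ⇒ past full, so θ = 360° − 105.1° = 254.9°.
That fraction of the synodic month is 254.9/360 × 29.530 d ≈ 20.91 d.

20.9 days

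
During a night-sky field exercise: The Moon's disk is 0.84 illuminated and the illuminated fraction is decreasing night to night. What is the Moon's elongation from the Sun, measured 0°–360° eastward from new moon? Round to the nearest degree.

From f = (1 − cos θ)/2: cos θ = 1 − 2×0.84 = -0.680; arccos → 132.8°.
Since the Moon is past full (waning), take the reflex angle: θ = 360° − 132.8° = 227.2°.

227°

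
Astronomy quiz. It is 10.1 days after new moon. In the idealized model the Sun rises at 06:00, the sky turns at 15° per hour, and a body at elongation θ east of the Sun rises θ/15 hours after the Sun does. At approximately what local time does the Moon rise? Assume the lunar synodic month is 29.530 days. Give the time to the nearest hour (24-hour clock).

The Moon has covered 10.1/29.530 of its cycle, so θ ≈ 360° × 10.1/29.530 = 123.1°.
At 15° of sky rotation per hour, 123.1° corresponds to a 8.21 h lag.
06:00 + 8.21 h ≈ 14:13 → 14:00 to the nearest hour.

14:00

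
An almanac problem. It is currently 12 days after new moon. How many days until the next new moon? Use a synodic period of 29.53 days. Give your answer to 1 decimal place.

17.5 days

The next new moon completes the synodic month: 29.53 − 12 = 17.530 days.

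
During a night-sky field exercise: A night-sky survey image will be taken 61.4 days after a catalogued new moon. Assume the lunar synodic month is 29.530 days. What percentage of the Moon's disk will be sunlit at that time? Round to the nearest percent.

Reduce mod P: 61.4 − 2×29.530 = 2.34 d into the current lunation.
The Moon has covered 2.34/29.530 of its cycle, so θ ≈ 360° × 2.34/29.530 = 28.5°.
Illuminated fraction = (1 − cos 28.5°)/2 = (1 − 0.879)/2 ≈ 0.061, so 6%.

6%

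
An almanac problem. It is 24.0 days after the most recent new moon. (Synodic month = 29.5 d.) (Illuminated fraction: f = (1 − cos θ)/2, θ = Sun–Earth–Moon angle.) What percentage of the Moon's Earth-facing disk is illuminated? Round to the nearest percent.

Phase angle: θ = 360°·(24.0 d)/(29.5 d) = 292.9°.
cos 292.9° = 0.389, so f = (1 − 0.389)/2 = 0.306, so 31%.

31%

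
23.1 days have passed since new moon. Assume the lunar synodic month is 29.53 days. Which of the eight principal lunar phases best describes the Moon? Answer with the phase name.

θ ≈ 360° × 23.1/29.53 = 282°, which falls in the last quarter sector.

last quarter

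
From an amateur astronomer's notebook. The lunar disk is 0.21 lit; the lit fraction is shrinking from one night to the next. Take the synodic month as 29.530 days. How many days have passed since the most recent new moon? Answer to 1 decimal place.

25.1 days

cos θ = 1 − 2f = 0.580, giving a principal value of 54.5°.
Waning ⇒ past full, so θ = 360° − 54.5° = 305.5°.
That fraction of the synodic month is 305.5/360 × 29.530 d ≈ 25.06 d.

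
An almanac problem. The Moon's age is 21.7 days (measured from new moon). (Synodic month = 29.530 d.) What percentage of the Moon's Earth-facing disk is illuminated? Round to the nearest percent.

55%

The Moon has covered 21.7/29.530 of its cycle, so θ ≈ 360° × 21.7/29.530 = 264.5°.
cos 264.5° = (-0.095), so f = (1 − (-0.095))/2 = 0.548, so 55%.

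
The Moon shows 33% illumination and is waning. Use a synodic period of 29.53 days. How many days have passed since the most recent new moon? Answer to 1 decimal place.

Invert f = (1 − cos θ)/2 to get cos θ = 1 − 2(0.33) = 0.340, hence θ₀ = arccos 0.340 = 70.1°.
A waning Moon lies in 180°–360°, so θ = 360° − 70.1° = 289.9°.
That fraction of the synodic month is 289.9/360 × 29.53 d ≈ 23.78 d.

23.8 days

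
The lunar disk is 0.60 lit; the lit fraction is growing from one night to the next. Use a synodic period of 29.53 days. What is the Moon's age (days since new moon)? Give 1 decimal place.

cos θ = 1 − 2f = -0.200, giving a principal value of 101.5°.
Before full moon the principal value applies: θ = 101.5°.
That fraction of the synodic month is 101.5/360 × 29.53 d ≈ 8.33 d.

8.3 days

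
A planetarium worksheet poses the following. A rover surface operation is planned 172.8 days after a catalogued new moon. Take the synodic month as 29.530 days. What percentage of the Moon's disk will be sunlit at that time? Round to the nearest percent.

20%

Reduce mod P: 172.8 − 5×29.530 = 25.15 d into the current lunation.
Phase angle: θ = 360°·(25.15 d)/(29.530 d) = 306.6°.
cos 306.6° = 0.596, so f = (1 − 0.596)/2 = 0.202, so 20%.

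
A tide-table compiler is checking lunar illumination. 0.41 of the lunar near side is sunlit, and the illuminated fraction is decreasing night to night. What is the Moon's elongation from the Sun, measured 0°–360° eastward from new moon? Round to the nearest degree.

From f = (1 − cos θ)/2: cos θ = 1 − 2×0.41 = 0.180; arccos → 79.6°.
Waning ⇒ past full, so θ = 360° − 79.6° = 280.4°.

280°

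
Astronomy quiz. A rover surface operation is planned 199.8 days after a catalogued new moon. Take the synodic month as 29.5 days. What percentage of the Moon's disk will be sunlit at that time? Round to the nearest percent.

199.8 d spans 6 complete synodic months (6 × 29.5 = 177.00 d) plus 22.80 d.
Elongation θ = 360° × 22.80/29.5 ≈ 278.2°.
cos 278.2° = 0.143, so f = (1 − 0.143)/2 = 0.428, so 43%.

43%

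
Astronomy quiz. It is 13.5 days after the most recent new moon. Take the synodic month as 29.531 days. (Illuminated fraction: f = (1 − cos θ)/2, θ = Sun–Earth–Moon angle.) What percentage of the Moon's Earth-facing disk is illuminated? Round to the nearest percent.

Elongation θ = 360° × 13.5/29.531 ≈ 164.6°.
Illuminated fraction = (1 − cos 164.6°)/2 = (1 − (-0.964))/2 ≈ 0.982, so 98%.

98%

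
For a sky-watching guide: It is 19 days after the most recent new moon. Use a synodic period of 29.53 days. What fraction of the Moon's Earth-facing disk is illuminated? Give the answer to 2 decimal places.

0.81

The Moon has covered 19/29.53 of its cycle, so θ ≈ 360° × 19/29.53 = 231.6°.
With cos θ = (-0.621), the lit fraction is (1 − (-0.621))/2 ≈ 0.810.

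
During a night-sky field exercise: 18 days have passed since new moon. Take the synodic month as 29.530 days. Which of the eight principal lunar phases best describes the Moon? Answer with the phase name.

θ ≈ 360° × 18/29.530 = 219°, which falls in the waning gibbous sector.

waning gibbous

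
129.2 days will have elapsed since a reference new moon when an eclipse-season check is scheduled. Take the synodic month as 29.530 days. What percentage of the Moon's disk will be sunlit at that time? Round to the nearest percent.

85%

129.2 d spans 4 complete synodic months (4 × 29.530 = 118.12 d) plus 11.08 d.
Elongation θ = 360° × 11.08/29.530 ≈ 135.1°.
Illuminated fraction = (1 − cos 135.1°)/2 = (1 − (-0.708))/2 ≈ 0.854, so 85%.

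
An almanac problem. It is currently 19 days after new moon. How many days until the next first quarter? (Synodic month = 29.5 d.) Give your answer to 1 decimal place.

17.9 days

First quarter is 0.25 of the way through the cycle: age 0.25 × 29.5 = 7.375 d.
Already past this cycle's first quarter; the next is at 7.375 + 29.5 = 36.875 d, so 36.875 − 19 = 17.875 days.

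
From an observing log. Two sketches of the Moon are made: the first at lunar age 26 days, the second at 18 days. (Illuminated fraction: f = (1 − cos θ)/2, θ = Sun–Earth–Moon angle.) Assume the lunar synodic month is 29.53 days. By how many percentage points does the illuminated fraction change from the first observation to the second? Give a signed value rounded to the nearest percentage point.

θ₁ = 360° × 26/29.53 = 317.0°, f₁ = (1 − cos θ₁)/2 = 0.135.
θ₂ = 360° × 18/29.53 = 219.4°, f₂ = (1 − cos θ₂)/2 = 0.886.
Change = f₂ − f₁ = +0.752 → +75 percentage points.

+75 percentage points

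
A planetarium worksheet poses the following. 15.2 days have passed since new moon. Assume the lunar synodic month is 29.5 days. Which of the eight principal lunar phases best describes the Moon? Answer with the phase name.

θ ≈ 360° × 15.2/29.5 = 185°, which falls in the full moon sector.

full moon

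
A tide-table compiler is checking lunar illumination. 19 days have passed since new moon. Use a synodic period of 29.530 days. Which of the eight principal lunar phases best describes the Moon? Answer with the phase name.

waning gibbous

At 19/29.530 of the cycle, θ ≈ 232° — the waning gibbous range.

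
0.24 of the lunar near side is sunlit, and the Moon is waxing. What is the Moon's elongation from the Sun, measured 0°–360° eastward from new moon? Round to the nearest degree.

59°

Invert f = (1 − cos θ)/2 to get cos θ = 1 − 2(0.24) = 0.520, hence θ₀ = arccos 0.520 = 58.7°.
Before full moon the principal value applies: θ = 58.7°.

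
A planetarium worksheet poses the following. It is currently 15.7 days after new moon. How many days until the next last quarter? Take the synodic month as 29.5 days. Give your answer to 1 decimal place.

Last quarter is 0.75 of the way through the cycle: age 0.75 × 29.5 = 22.125 d.
So 6.425 days remain (22.125 − 15.7).

6.4 days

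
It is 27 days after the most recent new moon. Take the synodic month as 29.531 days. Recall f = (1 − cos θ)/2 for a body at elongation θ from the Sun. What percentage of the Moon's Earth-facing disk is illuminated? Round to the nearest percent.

The Moon has covered 27/29.531 of its cycle, so θ ≈ 360° × 27/29.531 = 329.1°.
Illuminated fraction = (1 − cos 329.1°)/2 = (1 − 0.858)/2 ≈ 0.071, so 7%.

7%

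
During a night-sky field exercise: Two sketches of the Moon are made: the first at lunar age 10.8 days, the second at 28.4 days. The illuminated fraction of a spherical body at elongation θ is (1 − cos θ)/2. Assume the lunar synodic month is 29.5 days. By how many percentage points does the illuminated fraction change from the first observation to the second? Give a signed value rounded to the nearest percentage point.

-82 pp

θ₁ = 360° × 10.8/29.5 = 131.8°, f₁ = (1 − cos θ₁)/2 = 0.833.
θ₂ = 360° × 28.4/29.5 = 346.6°, f₂ = (1 − cos θ₂)/2 = 0.014.
Change = f₂ − f₁ = -0.820 → -82 percentage points.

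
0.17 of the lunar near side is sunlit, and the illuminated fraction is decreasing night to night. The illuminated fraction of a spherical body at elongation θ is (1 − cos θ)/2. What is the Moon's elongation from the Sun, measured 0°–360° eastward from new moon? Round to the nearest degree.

cos θ = 1 − 2f = 0.660, giving a principal value of 48.7°.
Waning ⇒ past full, so θ = 360° − 48.7° = 311.3°.

311°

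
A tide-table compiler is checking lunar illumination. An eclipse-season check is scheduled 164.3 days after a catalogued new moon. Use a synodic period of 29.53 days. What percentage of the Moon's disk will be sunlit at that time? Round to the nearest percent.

164.3/29.53 = 5.564 lunations, so 5 complete cycles and 16.65 d into the next.
Elongation θ = 360° × 16.65/29.53 ≈ 203.0°.
Illuminated fraction = (1 − cos 203.0°)/2 = (1 − (-0.921))/2 ≈ 0.960, so 96%.

96%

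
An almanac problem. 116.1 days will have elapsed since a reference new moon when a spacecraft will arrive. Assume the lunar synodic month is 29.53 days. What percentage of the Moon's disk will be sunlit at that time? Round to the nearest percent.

5%

Reduce mod P: 116.1 − 3×29.53 = 27.51 d into the current lunation.
Phase angle: θ = 360°·(27.51 d)/(29.53 d) = 335.4°.
cos 335.4° = 0.909, so f = (1 − 0.909)/2 = 0.045, so 5%.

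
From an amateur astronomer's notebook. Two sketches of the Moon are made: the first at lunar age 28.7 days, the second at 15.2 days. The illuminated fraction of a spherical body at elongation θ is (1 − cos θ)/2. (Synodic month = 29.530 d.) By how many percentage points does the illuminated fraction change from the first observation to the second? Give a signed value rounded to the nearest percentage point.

+99 pp

First observation: θ = 360°·28.7/29.530 = 349.9°, so f = 0.008.
Second observation: θ = 185.3°, f = 0.998.
Δf = 0.998 − 0.008 = +0.990, i.e. +99 pp.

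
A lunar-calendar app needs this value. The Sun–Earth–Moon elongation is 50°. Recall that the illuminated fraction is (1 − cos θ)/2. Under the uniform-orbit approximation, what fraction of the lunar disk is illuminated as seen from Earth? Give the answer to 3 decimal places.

cos 50° = 0.643, so f = (1 − 0.643)/2 = 0.179.

0.179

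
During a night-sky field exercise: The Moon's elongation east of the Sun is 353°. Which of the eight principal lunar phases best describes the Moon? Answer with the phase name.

The new moon sector spans roughly -22°–22°; 353° falls inside it.

new moon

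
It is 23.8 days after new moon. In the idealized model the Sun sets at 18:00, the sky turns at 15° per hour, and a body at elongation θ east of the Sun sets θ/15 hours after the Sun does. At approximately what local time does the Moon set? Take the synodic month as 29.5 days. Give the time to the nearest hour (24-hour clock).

13:00

Elongation θ = 360° × 23.8/29.5 ≈ 290.4°.
At 15° of sky rotation per hour, 290.4° corresponds to a 19.36 h lag.
18:00 + 19.36 h ≈ 13:22 → 13:00 to the nearest hour.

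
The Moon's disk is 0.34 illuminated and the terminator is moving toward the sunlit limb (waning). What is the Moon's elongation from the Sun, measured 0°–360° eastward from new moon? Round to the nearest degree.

289°

Invert f = (1 − cos θ)/2 to get cos θ = 1 − 2(0.34) = 0.320, hence θ₀ = arccos 0.320 = 71.3°.
Waning ⇒ past full, so θ = 360° − 71.3° = 288.7°.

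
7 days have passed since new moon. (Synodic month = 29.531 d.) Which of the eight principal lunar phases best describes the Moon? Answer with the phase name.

At 7/29.531 of the cycle, θ ≈ 85° — the first quarter range.

first quarter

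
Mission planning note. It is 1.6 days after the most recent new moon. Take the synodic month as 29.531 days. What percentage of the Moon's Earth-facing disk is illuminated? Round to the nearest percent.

Elongation θ = 360° × 1.6/29.531 ≈ 19.5°.
Illuminated fraction = (1 − cos 19.5°)/2 = (1 − 0.943)/2 ≈ 0.029, so 3%.

3%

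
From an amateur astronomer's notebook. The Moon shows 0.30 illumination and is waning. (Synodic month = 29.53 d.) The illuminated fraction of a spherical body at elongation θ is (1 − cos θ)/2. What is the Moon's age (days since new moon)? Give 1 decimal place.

24.1 days

From f = (1 − cos θ)/2: cos θ = 1 − 2×0.30 = 0.400; arccos → 66.4°.
A waning Moon lies in 180°–360°, so θ = 360° − 66.4° = 293.6°.
At 360°/29.53 d per day, 293.6° corresponds to 24.08 days.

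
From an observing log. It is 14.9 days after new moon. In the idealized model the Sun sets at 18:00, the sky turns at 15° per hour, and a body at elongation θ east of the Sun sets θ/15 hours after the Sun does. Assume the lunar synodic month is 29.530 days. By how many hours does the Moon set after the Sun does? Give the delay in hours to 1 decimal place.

Phase angle: θ = 360°·(14.9 d)/(29.530 d) = 181.6°.
At 15° of sky rotation per hour, 181.6° corresponds to a 12.11 h lag.
So the Moon sets 12.11 h after the Sun.

12.1 h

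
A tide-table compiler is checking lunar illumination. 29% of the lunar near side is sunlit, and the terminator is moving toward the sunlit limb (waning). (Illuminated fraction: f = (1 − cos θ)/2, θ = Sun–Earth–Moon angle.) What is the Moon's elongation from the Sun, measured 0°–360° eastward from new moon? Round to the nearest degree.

Invert f = (1 − cos θ)/2 to get cos θ = 1 − 2(0.29) = 0.420, hence θ₀ = arccos 0.420 = 65.2°.
Waning ⇒ past full, so θ = 360° − 65.2° = 294.8°.

295°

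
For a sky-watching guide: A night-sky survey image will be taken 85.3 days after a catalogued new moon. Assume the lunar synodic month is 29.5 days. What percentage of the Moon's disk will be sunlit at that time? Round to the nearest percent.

Reduce mod P: 85.3 − 2×29.5 = 26.30 d into the current lunation.
The Moon has covered 26.30/29.5 of its cycle, so θ ≈ 360° × 26.30/29.5 = 320.9°.
Illuminated fraction = (1 − cos 320.9°)/2 = (1 − 0.777)/2 ≈ 0.112, so 11%.

11%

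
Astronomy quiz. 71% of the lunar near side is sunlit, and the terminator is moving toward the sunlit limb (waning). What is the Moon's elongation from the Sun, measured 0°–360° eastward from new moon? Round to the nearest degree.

245°

From f = (1 − cos θ)/2: cos θ = 1 − 2×0.71 = -0.420; arccos → 114.8°.
Since the Moon is past full (waning), take the reflex angle: θ = 360° − 114.8° = 245.2°.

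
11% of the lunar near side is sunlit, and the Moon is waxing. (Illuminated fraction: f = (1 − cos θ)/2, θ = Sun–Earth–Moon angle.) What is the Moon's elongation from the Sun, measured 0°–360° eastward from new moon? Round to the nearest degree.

39°

Invert f = (1 − cos θ)/2 to get cos θ = 1 − 2(0.11) = 0.780, hence θ₀ = arccos 0.780 = 38.7°.
Waxing ⇒ before full, so θ = 38.7°.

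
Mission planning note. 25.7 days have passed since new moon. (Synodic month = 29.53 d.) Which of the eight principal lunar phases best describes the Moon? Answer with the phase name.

waning crescent

θ ≈ 360° × 25.7/29.53 = 313°, which falls in the waning crescent sector.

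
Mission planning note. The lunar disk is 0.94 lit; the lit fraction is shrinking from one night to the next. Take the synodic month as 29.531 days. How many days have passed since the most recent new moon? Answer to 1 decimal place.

17.1 days

cos θ = 1 − 2f = -0.880, giving a principal value of 151.6°.
Waning ⇒ past full, so θ = 360° − 151.6° = 208.4°.
Age = 29.531 × 208.4°/360° ≈ 17.09 days.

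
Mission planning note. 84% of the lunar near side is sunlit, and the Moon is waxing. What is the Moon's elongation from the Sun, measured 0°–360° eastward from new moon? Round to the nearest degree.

From f = (1 − cos θ)/2: cos θ = 1 − 2×0.84 = -0.680; arccos → 132.8°.
The Moon is waxing (0°–180°), so θ = 132.8° directly.

133°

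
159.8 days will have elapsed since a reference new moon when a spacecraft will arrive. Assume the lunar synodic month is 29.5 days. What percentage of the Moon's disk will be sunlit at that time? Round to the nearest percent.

93%

159.8 d spans 5 complete synodic months (5 × 29.5 = 147.50 d) plus 12.30 d.
The Moon has covered 12.30/29.5 of its cycle, so θ ≈ 360° × 12.30/29.5 = 150.1°.
With cos θ = (-0.867), the lit fraction is (1 − (-0.867))/2 ≈ 0.933, so 93%.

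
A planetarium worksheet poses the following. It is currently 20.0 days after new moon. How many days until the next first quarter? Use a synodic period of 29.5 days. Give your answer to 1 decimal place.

First quarter is 0.25 of the way through the cycle: age 0.25 × 29.5 = 7.375 d.
Already past this cycle's first quarter; the next is at 7.375 + 29.5 = 36.875 d, so 36.875 − 20.0 = 16.875 days.

16.9 days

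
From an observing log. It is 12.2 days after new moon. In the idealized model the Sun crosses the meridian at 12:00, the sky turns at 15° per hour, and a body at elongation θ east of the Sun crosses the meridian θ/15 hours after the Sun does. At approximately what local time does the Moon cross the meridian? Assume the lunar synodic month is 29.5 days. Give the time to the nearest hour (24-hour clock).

22:00

Phase angle: θ = 360°·(12.2 d)/(29.5 d) = 148.9°.
At 15° of sky rotation per hour, 148.9° corresponds to a 9.93 h lag.
12:00 + 9.93 h ≈ 21:56 → 22:00 to the nearest hour.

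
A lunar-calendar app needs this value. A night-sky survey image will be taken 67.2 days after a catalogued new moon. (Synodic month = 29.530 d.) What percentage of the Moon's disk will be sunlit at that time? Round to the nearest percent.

Reduce mod P: 67.2 − 2×29.530 = 8.14 d into the current lunation.
The Moon has covered 8.14/29.530 of its cycle, so θ ≈ 360° × 8.14/29.530 = 99.2°.
With cos θ = (-0.160), the lit fraction is (1 − (-0.160))/2 ≈ 0.580, so 58%.

58%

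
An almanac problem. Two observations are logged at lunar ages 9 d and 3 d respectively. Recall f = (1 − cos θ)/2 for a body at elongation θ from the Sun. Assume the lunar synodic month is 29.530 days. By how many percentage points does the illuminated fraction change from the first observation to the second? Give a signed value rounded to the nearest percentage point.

-57 pp

First observation: θ = 360°·9/29.530 = 109.7°, so f = 0.669.
Second observation: θ = 36.6°, f = 0.098.
Δf = 0.098 − 0.669 = -0.570, i.e. -57 pp.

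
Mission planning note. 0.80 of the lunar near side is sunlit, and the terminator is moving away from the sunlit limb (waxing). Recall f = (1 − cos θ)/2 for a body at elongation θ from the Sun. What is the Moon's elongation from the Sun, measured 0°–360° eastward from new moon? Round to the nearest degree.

127°

cos θ = 1 − 2f = -0.600, giving a principal value of 126.9°.
The Moon is waxing (0°–180°), so θ = 126.9° directly.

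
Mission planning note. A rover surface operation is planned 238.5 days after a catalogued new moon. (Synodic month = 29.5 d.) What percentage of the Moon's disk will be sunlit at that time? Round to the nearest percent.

7%

Reduce mod P: 238.5 − 8×29.5 = 2.50 d into the current lunation.
The Moon has covered 2.50/29.5 of its cycle, so θ ≈ 360° × 2.50/29.5 = 30.5°.
With cos θ = 0.862, the lit fraction is (1 − 0.862)/2 ≈ 0.069, so 7%.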